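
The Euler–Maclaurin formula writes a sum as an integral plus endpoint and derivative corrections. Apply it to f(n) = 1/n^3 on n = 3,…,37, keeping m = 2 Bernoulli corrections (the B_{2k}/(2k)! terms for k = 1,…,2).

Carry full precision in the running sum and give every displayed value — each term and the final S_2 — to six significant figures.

S_2 ≈ 0.0766907

∫_3^37 1/x^3 dx evaluates to 0.0551903.
½[f(3) + f(37)] = ½[0.0370370 + 1.97422e-05] = 0.0185284.
Integral + boundary = 0.0737187.
k=1: B_{2}/(2)! × [f^{(1)}(37) − f^{(1)}(3)] = 1/12 × (-1.60072e-06 − (-0.0370370)) = 0.00308629.
Partial sum through k=1: 0.0768050.
k=2: B_{4}/(4)! × [f^{(3)}(37) − f^{(3)}(3)] = −1/720 × (-2.33852e-08 − (-0.0823045)) = -0.000114312.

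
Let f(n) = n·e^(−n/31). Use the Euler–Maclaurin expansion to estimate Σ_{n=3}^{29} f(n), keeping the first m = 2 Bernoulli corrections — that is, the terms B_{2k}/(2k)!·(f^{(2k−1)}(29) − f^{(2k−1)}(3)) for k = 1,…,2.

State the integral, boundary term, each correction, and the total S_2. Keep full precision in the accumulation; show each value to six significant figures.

S_2 ≈ 233.909

Integral: ∫_3^29 x·e^(−x/31) dx = 226.924.
Endpoint term: (f(3) + f(29))/2 = (2.72328 + 11.3795)/2 = 7.05138.
So far: 233.975.
k=1: B_{2}/(2)! × [f^{(1)}(29) − f^{(1)}(3)] = 1/12 × (0.0253159 − 0.819913) = -0.0662164.
Running total after k=1: 233.909.
k=2: B_{4}/(4)! × [f^{(3)}(29) − f^{(3)}(3)] = −1/720 × (0.000842984 − 0.00274239) = 2.63806e-06.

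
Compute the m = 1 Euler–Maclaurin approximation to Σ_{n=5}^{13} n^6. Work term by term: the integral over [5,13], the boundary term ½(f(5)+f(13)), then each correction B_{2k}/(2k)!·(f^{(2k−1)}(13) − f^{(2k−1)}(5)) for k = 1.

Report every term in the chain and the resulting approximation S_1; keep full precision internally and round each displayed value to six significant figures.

∫_5^13 x^6 dx evaluates to 8.95291e+06.
½[f(5) + f(13)] = ½[15625.0 + 4.82681e+06] = 2.42122e+06.
Integral + boundary = 1.13741e+07.
Correction k=1: B_{2}/2! · (f^{(1)}(13) − f^{(1)}(5)) = 1/12 · (2.22776e+06 − 18750.0) = 184084.

S_1 ≈ 1.15582e+07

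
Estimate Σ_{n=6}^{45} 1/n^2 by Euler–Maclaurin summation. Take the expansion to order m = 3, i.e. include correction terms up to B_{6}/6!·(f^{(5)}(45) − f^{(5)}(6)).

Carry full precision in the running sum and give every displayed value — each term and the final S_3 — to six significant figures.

∫_6^45 1/x^2 dx evaluates to 0.144444.
½[f(6) + f(45)] = ½[0.0277778 + 0.000493827] = 0.0141358.
Integral + boundary = 0.158580.
Order-1 term: 1/12 · (-2.19479e-05 − (-0.00925926)) = 0.000769776.
Running total after k=1: 0.159350.
Order-2 term: −1/720 · (-1.30061e-07 − (-0.00308642)) = -4.28651e-06.
Running total after k=2: 0.159346.
Order-3 term: 1/30240 · (-1.92684e-09 − (-0.00257202)) = 8.50534e-08.

S_3 ≈ 0.159346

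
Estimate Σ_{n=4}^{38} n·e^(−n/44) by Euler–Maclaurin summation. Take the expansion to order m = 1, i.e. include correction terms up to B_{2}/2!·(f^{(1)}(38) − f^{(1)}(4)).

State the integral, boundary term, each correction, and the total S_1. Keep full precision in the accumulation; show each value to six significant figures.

∫_4^38 x·e^(−x/44) dx evaluates to 407.242.
Boundary: ½(f(4) + f(38)) = ½(3.65240 + 16.0218) = 9.83710.
Running total after boundary: 417.079.
Correction k=1: B_{2}/2! · (f^{(1)}(38) − f^{(1)}(4)) = 1/12 · (0.0574945 − 0.830092) = -0.0643831.

S_1 ≈ 417.014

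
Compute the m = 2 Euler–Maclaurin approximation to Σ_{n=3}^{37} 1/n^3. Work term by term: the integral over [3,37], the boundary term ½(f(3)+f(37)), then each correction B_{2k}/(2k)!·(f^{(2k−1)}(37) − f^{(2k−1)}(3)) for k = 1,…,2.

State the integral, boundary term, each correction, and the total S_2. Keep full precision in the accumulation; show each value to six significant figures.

S_2 ≈ 0.0766907

Integral: ∫_3^37 1/x^3 dx = 0.0551903.
½[f(3) + f(37)] = ½[0.0370370 + 1.97422e-05] = 0.0185284.
Integral + boundary = 0.0737187.
k=1: B_{2}/(2)! × [f^{(1)}(37) − f^{(1)}(3)] = 1/12 × (-1.60072e-06 − (-0.0370370)) = 0.00308629.
Running total after k=1: 0.0768050.
k=2: B_{4}/(4)! × [f^{(3)}(37) − f^{(3)}(3)] = −1/720 × (-2.33852e-08 − (-0.0823045)) = -0.000114312.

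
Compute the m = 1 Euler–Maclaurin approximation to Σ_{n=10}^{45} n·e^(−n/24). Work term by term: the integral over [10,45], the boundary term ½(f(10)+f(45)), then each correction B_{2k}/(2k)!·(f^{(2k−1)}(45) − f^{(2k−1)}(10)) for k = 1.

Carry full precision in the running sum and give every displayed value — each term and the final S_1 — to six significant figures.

Integral: ∫_10^45 x·e^(−x/24) dx = 283.985.
Boundary: ½(f(10) + f(45)) = ½(6.59241 + 6.90097) = 6.74669.
Running total after boundary: 290.731.
Correction k=1: B_{2}/2! · (f^{(1)}(45) − f^{(1)}(10)) = 1/12 · (-0.134186 − 0.384557) = -0.0432286.

S_1 ≈ 290.688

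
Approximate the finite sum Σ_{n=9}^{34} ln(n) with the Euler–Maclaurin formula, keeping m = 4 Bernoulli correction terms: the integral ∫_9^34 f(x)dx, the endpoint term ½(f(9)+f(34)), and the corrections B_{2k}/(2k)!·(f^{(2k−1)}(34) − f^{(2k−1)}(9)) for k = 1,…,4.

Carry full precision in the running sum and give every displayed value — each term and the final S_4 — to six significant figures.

The integral term ∫_9^34 ln(x) dx = 75.1212.
Boundary: ½(f(9) + f(34)) = ½(2.19722 + 3.52636) = 2.86179.
Running total after boundary: 77.9830.
Order-1 term: 1/12 · (0.0294118 − 0.111111) = -0.00680828.
After k=1: 77.9762.
Order-2 term: −1/720 · (5.08854e-05 − 0.00274348) = 3.73972e-06.
After k=2: 77.9762.
Order-3 term: 1/30240 · (5.28222e-07 − 0.000406442) = -1.34231e-08.
After k=3: 77.9762.
Order-4 term: −1/1209600 · (1.37082e-08 − 0.000150534) = 1.24438e-10.

S_4 ≈ 77.9762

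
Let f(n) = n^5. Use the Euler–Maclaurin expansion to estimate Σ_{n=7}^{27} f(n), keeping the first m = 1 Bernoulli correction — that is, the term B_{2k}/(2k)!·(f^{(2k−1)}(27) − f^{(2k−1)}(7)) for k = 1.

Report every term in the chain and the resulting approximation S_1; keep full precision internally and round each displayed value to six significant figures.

S_1 ≈ 7.19538e+07

The integral term ∫_7^27 x^5 dx = 6.45505e+07.
Boundary: ½(f(7) + f(27)) = ½(16807.0 + 1.43489e+07) = 7.18286e+06.
So far: 7.17333e+07.
k=1: B_{2}/(2)! × [f^{(1)}(27) − f^{(1)}(7)] = 1/12 × (2.65720e+06 − 12005.0) = 220433.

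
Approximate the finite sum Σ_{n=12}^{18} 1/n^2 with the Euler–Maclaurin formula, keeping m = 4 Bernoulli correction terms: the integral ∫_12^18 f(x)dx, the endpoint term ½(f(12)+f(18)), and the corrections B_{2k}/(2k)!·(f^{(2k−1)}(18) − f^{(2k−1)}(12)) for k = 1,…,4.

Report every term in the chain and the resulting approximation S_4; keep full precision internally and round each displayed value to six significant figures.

Integral: ∫_12^18 1/x^2 dx = 0.0277778.
Boundary: ½(f(12) + f(18)) = ½(0.00694444 + 0.00308642) = 0.00501543.
Running total after boundary: 0.0327932.
Correction k=1: B_{2}/2! · (f^{(1)}(18) − f^{(1)}(12)) = 1/12 · (-0.000342936 − (-0.00115741)) = 6.78727e-05.
Partial sum through k=1: 0.0328611.
Correction k=2: B_{4}/4! · (f^{(3)}(18) − f^{(3)}(12)) = −1/720 · (-1.27013e-05 − (-9.64506e-05)) = -1.16318e-07.
Partial sum through k=2: 0.0328610.
Correction k=3: B_{6}/6! · (f^{(5)}(18) − f^{(5)}(12)) = 1/30240 · (-1.17605e-06 − (-2.00939e-05)) = 6.25590e-10.
Partial sum through k=3: 0.0328610.
Correction k=4: B_{8}/8! · (f^{(7)}(18) − f^{(7)}(12)) = −1/1209600 · (-2.03268e-07 − (-7.81429e-06)) = -6.29218e-12.

S_4 ≈ 0.0328610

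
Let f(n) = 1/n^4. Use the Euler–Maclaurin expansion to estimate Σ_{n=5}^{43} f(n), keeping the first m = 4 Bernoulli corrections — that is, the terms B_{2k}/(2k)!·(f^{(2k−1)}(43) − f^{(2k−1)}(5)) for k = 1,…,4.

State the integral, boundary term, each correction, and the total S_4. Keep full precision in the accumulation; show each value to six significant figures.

The integral term ∫_5^43 1/x^4 dx = 0.00266247.
Boundary: ½(f(5) + f(43)) = ½(0.00160000 + 2.92500e-07) = 0.000800146.
Integral + boundary = 0.00346262.
Correction k=1: B_{2}/2! · (f^{(1)}(43) − f^{(1)}(5)) = 1/12 · (-2.72093e-08 − (-0.00128000)) = 0.000106664.
Running total after k=1: 0.00356928.
Correction k=2: B_{4}/4! · (f^{(3)}(43) − f^{(3)}(5)) = −1/720 · (-4.41471e-10 − (-0.00153600)) = -2.13333e-06.
Running total after k=2: 0.00356715.
Correction k=3: B_{6}/6! · (f^{(5)}(43) − f^{(5)}(5)) = 1/30240 · (-1.33707e-11 − (-0.00344064)) = 1.13778e-07.
Running total after k=3: 0.00356727.
Correction k=4: B_{8}/8! · (f^{(7)}(43) − f^{(7)}(5)) = −1/1209600 · (-6.50817e-13 − (-0.0123863)) = -1.02400e-08.

S_4 ≈ 0.00356726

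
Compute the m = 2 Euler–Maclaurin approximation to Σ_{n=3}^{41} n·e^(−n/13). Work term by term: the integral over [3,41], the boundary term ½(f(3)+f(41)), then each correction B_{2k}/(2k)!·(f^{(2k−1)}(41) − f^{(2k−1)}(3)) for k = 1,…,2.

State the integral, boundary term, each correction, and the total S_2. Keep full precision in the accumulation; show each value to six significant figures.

The integral term ∫_3^41 x·e^(−x/13) dx = 135.169.
½[f(3) + f(41)] = ½[2.38177 + 1.75019] = 2.06598.
Integral + boundary = 137.235.
Correction k=1: B_{2}/2! · (f^{(1)}(41) − f^{(1)}(3)) = 1/12 · (-0.0919426 − 0.610710) = -0.0585544.
After k=1: 137.177.
Correction k=2: B_{4}/4! · (f^{(3)}(41) − f^{(3)}(3)) = −1/720 · (-3.88599e-05 − 0.0130092) = 1.81223e-05.

S_2 ≈ 137.177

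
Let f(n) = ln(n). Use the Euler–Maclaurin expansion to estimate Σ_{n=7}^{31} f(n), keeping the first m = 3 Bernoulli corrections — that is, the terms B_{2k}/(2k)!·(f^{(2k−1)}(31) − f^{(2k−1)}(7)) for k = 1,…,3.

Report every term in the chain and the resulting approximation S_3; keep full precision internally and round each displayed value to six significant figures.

The integral term ∫_7^31 ln(x) dx = 68.8322.
Endpoint term: (f(7) + f(31))/2 = (1.94591 + 3.43399)/2 = 2.68995.
So far: 71.5222.
Order-1 term: 1/12 · (0.0322581 − 0.142857) = -0.00921659.
Partial sum through k=1: 71.5130.
Order-2 term: −1/720 · (6.71344e-05 − 0.00583090) = 8.00524e-06.
Partial sum through k=2: 71.5130.
Order-3 term: 1/30240 · (8.38306e-07 − 0.00142798) = -4.71937e-08.

S_3 ≈ 71.5130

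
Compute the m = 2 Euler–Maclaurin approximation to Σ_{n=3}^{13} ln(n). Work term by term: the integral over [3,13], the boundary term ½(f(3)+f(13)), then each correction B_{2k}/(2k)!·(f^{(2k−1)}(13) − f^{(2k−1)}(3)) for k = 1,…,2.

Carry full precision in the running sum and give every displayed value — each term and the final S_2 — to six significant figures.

S_2 ≈ 21.8590

Integral: ∫_3^13 ln(x) dx = 20.0485.
½[f(3) + f(13)] = ½[1.09861 + 2.56495] = 1.83178.
Integral + boundary = 21.8803.
k=1: B_{2}/(2)! × [f^{(1)}(13) − f^{(1)}(3)] = 1/12 × (0.0769231 − 0.333333) = -0.0213675.
After k=1: 21.8589.
k=2: B_{4}/(4)! × [f^{(3)}(13) − f^{(3)}(3)] = −1/720 × (0.000910332 − 0.0740741) = 0.000101616.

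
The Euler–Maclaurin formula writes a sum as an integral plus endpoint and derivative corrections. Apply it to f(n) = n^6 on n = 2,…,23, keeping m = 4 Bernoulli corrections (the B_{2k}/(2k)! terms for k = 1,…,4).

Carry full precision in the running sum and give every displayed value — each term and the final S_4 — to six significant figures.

The integral term ∫_2^23 x^6 dx = 4.86404e+08.
½[f(2) + f(23)] = ½[64.0000 + 1.48036e+08] = 7.40180e+07.
Running total after boundary: 5.60422e+08.
Order-1 term: 1/12 · (3.86181e+07 − 192.000) = 3.21816e+06.
Running total after k=1: 5.63640e+08.
Order-2 term: −1/720 · (1.46004e+06 − 960.000) = -2026.50.
Running total after k=2: 5.63638e+08.
Order-3 term: 1/30240 · (16560.0 − 1440.00) = 0.500000.
Running total after k=3: 5.63638e+08.
Order-4 term: −1/1209600 · (0.00000 − 0.00000) = 0.00000.

S_4 ≈ 5.63638e+08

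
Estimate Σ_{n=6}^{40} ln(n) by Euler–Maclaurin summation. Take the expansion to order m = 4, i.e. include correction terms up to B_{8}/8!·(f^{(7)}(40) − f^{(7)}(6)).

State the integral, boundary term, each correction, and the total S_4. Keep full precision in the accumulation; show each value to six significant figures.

S_4 ≈ 105.533

Integral: ∫_6^40 ln(x) dx = 102.805.
Endpoint term: (f(6) + f(40))/2 = (1.79176 + 3.68888)/2 = 2.74032.
So far: 105.545.
k=1: B_{2}/(2)! × [f^{(1)}(40) − f^{(1)}(6)] = 1/12 × (0.0250000 − 0.166667) = -0.0118056.
Running total after k=1: 105.533.
k=2: B_{4}/(4)! × [f^{(3)}(40) − f^{(3)}(6)] = −1/720 × (3.12500e-05 − 0.00925926) = 1.28167e-05.
Running total after k=2: 105.533.
k=3: B_{6}/(6)! × [f^{(5)}(40) − f^{(5)}(6)] = 1/30240 × (2.34375e-07 − 0.00308642) = -1.02056e-07.
Running total after k=3: 105.533.
k=4: B_{8}/(8)! × [f^{(7)}(40) − f^{(7)}(6)] = −1/1209600 × (4.39453e-09 − 0.00257202) = 2.12633e-09.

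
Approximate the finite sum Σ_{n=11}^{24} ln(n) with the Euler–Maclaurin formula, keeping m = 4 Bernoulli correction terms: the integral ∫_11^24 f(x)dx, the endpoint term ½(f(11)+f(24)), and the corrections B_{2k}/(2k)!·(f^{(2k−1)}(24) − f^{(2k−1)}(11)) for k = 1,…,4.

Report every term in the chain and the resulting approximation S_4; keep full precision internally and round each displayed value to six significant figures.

∫_11^24 ln(x) dx evaluates to 36.8964.
Endpoint term: (f(11) + f(24))/2 = (2.39790 + 3.17805)/2 = 2.78797.
Integral + boundary = 39.6844.
k=1: B_{2}/(2)! × [f^{(1)}(24) − f^{(1)}(11)] = 1/12 × (0.0416667 − 0.0909091) = -0.00410354.
Partial sum through k=1: 39.6803.
k=2: B_{4}/(4)! × [f^{(3)}(24) − f^{(3)}(11)] = −1/720 × (0.000144676 − 0.00150263) = 1.88605e-06.
Partial sum through k=2: 39.6803.
k=3: B_{6}/(6)! × [f^{(5)}(24) − f^{(5)}(11)] = 1/30240 × (3.01408e-06 − 0.000149021) = -4.82827e-09.
Partial sum through k=3: 39.6803.
k=4: B_{8}/(8)! × [f^{(7)}(24) − f^{(7)}(11)] = −1/1209600 × (1.56983e-07 − 3.69474e-05) = 3.04153e-11.

S_4 ≈ 39.6803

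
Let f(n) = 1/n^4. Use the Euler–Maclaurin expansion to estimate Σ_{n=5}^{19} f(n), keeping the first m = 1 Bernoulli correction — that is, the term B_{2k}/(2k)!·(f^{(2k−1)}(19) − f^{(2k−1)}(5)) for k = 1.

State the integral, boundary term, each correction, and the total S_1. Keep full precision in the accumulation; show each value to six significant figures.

S_1 ≈ 0.00352844

The integral term ∫_5^19 1/x^4 dx = 0.00261807.
Boundary: ½(f(5) + f(19)) = ½(0.00160000 + 7.67336e-06) = 0.000803837.
Integral + boundary = 0.00342191.
Order-1 term: 1/12 · (-1.61544e-06 − (-0.00128000)) = 0.000106532.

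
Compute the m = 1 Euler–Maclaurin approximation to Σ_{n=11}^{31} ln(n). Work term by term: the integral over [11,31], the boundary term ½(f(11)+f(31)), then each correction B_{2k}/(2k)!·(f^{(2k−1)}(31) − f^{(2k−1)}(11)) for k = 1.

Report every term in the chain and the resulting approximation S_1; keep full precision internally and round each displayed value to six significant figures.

S_1 ≈ 62.9878

The integral term ∫_11^31 ln(x) dx = 60.0768.
Endpoint term: (f(11) + f(31))/2 = (2.39790 + 3.43399)/2 = 2.91594.
Integral + boundary = 62.9927.
Order-1 term: 1/12 · (0.0322581 − 0.0909091) = -0.00488759.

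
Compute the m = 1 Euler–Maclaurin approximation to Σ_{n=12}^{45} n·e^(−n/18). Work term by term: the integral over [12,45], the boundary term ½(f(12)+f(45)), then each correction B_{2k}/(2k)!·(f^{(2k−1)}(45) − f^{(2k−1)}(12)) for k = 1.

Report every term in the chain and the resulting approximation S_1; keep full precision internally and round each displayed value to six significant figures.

The integral term ∫_12^45 x·e^(−x/18) dx = 184.161.
Boundary: ½(f(12) + f(45)) = ½(6.16101 + 3.69382) = 4.92742.
So far: 189.088.
Correction k=1: B_{2}/2! · (f^{(1)}(45) − f^{(1)}(12)) = 1/12 · (-0.123127 − 0.171139) = -0.0245222.

S_1 ≈ 189.064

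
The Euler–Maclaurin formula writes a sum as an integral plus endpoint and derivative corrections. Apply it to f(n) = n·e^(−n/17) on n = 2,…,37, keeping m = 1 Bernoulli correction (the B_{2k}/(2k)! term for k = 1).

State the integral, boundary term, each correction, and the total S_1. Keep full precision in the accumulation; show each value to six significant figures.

S_1 ≈ 185.922

Integral: ∫_2^37 x·e^(−x/17) dx = 183.011.
Boundary: ½(f(2) + f(37)) = ½(1.77802 + 4.19732) = 2.98767.
Integral + boundary = 185.999.
k=1: B_{2}/(2)! × [f^{(1)}(37) − f^{(1)}(2)] = 1/12 × (-0.133460 − 0.784420) = -0.0764901.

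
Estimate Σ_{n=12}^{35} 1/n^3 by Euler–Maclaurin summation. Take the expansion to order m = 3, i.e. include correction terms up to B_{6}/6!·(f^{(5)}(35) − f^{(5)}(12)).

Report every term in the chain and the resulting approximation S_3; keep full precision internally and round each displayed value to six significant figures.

Integral: ∫_12^35 1/x^3 dx = 0.00306406.
Boundary: ½(f(12) + f(35)) = ½(0.000578704 + 2.33236e-05) = 0.000301014.
So far: 0.00336507.
Correction k=1: B_{2}/2! · (f^{(1)}(35) − f^{(1)}(12)) = 1/12 · (-1.99917e-06 − (-0.000144676)) = 1.18897e-05.
Partial sum through k=1: 0.00337696.
Correction k=2: B_{4}/4! · (f^{(3)}(35) − f^{(3)}(12)) = −1/720 · (-3.26395e-08 − (-2.00939e-05)) = -2.78628e-08.
Partial sum through k=2: 0.00337693.
Correction k=3: B_{6}/6! · (f^{(5)}(35) − f^{(5)}(12)) = 1/30240 · (-1.11907e-09 − (-5.86071e-06)) = 1.93770e-10.

S_3 ≈ 0.00337693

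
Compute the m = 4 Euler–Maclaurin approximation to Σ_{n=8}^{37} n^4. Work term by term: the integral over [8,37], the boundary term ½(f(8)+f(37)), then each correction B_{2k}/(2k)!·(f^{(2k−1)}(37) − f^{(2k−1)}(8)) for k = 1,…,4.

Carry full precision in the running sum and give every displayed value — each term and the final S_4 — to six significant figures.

Integral: ∫_8^37 x^4 dx = 1.38622e+07.
Boundary: ½(f(8) + f(37)) = ½(4096.00 + 1.87416e+06) = 939128.
Integral + boundary = 1.48014e+07.
k=1: B_{2}/(2)! × [f^{(1)}(37) − f^{(1)}(8)] = 1/12 × (202612 − 2048.00) = 16713.7.
After k=1: 1.48181e+07.
k=2: B_{4}/(4)! × [f^{(3)}(37) − f^{(3)}(8)] = −1/720 × (888.000 − 192.000) = -0.966667.
After k=2: 1.48181e+07.
k=3: B_{6}/(6)! × [f^{(5)}(37) − f^{(5)}(8)] = 1/30240 × (0.00000 − 0.00000) = 0.00000.
After k=3: 1.48181e+07.
k=4: B_{8}/(8)! × [f^{(7)}(37) − f^{(7)}(8)] = −1/1209600 × (0.00000 − 0.00000) = 0.00000.

S_4 ≈ 1.48181e+07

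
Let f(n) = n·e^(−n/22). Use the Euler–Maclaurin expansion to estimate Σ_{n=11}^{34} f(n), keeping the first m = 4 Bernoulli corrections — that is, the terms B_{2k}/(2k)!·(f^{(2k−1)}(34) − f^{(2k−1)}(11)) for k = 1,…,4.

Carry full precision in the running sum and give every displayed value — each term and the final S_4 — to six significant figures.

S_4 ≈ 184.586

Integral: ∫_11^34 x·e^(−x/22) dx = 177.660.
½[f(11) + f(34)] = ½[6.67184 + 7.24931] = 6.96057.
Running total after boundary: 184.621.
Correction k=1: B_{2}/2! · (f^{(1)}(34) − f^{(1)}(11)) = 1/12 · (-0.116299 − 0.303265) = -0.0349637.
Partial sum through k=1: 184.586.
Correction k=2: B_{4}/4! · (f^{(3)}(34) − f^{(3)}(11)) = −1/720 · (0.000640766 − 0.00313291) = 3.46131e-06.
Partial sum through k=2: 184.586.
Correction k=3: B_{6}/6! · (f^{(5)}(34) − f^{(5)}(11)) = 1/30240 · (3.14426e-06 − 1.16513e-05) = -2.81318e-10.
Partial sum through k=3: 184.586.
Correction k=4: B_{8}/8! · (f^{(7)}(34) − f^{(7)}(11)) = −1/1209600 · (1.02575e-08 − 3.47720e-08) = 2.02667e-14.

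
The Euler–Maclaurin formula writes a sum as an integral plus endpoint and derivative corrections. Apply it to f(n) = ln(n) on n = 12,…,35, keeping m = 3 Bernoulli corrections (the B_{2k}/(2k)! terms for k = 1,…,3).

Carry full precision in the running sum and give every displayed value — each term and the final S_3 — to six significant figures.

Integral: ∫_12^35 ln(x) dx = 71.6183.
Endpoint term: (f(12) + f(35))/2 = (2.48491 + 3.55535)/2 = 3.02013.
Running total after boundary: 74.6384.
Order-1 term: 1/12 · (0.0285714 − 0.0833333) = -0.00456349.
Running total after k=1: 74.6339.
Order-2 term: −1/720 · (4.66472e-05 − 0.00115741) = 1.54272e-06.
Running total after k=2: 74.6339.
Order-3 term: 1/30240 · (4.56952e-07 − 9.64506e-05) = -3.17439e-09.

S_3 ≈ 74.6339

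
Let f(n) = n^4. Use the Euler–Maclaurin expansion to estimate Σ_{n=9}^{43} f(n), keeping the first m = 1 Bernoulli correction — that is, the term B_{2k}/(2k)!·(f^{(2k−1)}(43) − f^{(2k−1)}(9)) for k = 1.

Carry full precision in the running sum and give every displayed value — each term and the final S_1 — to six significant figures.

The integral term ∫_9^43 x^4 dx = 2.93899e+07.
Endpoint term: (f(9) + f(43))/2 = (6561.00 + 3.41880e+06)/2 = 1.71268e+06.
Running total after boundary: 3.11026e+07.
Order-1 term: 1/12 · (318028 − 2916.00) = 26259.3.

S_1 ≈ 3.11288e+07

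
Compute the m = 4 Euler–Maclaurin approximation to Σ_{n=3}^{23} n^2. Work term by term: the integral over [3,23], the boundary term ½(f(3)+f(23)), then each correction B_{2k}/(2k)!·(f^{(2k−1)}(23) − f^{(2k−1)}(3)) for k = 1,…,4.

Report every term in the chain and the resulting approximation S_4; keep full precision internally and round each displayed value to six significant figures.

S_4 ≈ 4319.00

Integral: ∫_3^23 x^2 dx = 4046.67.
Endpoint term: (f(3) + f(23))/2 = (9.00000 + 529.000)/2 = 269.000.
Integral + boundary = 4315.67.
k=1: B_{2}/(2)! × [f^{(1)}(23) − f^{(1)}(3)] = 1/12 × (46.0000 − 6.00000) = 3.33333.
Partial sum through k=1: 4319.00.
k=2: B_{4}/(4)! × [f^{(3)}(23) − f^{(3)}(3)] = −1/720 × (0.00000 − 0.00000) = 0.00000.
Partial sum through k=2: 4319.00.
k=3: B_{6}/(6)! × [f^{(5)}(23) − f^{(5)}(3)] = 1/30240 × (0.00000 − 0.00000) = 0.00000.
Partial sum through k=3: 4319.00.
k=4: B_{8}/(8)! × [f^{(7)}(23) − f^{(7)}(3)] = −1/1209600 × (0.00000 − 0.00000) = 0.00000.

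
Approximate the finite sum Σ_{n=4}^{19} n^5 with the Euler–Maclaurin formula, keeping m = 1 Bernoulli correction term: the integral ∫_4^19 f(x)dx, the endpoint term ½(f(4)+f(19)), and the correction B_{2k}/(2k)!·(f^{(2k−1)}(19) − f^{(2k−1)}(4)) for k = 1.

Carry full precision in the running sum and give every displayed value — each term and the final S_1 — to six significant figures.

The integral term ∫_4^19 x^5 dx = 7.84030e+06.
Endpoint term: (f(4) + f(19))/2 = (1024.00 + 2.47610e+06)/2 = 1.23856e+06.
Running total after boundary: 9.07886e+06.
Order-1 term: 1/12 · (651605 − 1280.00) = 54193.8.

S_1 ≈ 9.13305e+06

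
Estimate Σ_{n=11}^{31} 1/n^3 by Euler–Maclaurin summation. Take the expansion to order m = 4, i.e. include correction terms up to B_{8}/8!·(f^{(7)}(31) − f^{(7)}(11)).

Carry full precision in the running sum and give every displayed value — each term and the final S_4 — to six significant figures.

The integral term ∫_11^31 1/x^3 dx = 0.00361194.
½[f(11) + f(31)] = ½[0.000751315 + 3.35672e-05] = 0.000392441.
Integral + boundary = 0.00400438.
Correction k=1: B_{2}/2! · (f^{(1)}(31) − f^{(1)}(11)) = 1/12 · (-3.24844e-06 − (-0.000204904)) = 1.68046e-05.
After k=1: 0.00402119.
Correction k=2: B_{4}/4! · (f^{(3)}(31) − f^{(3)}(11)) = −1/720 · (-6.76054e-08 − (-3.38684e-05)) = -4.69456e-08.
After k=2: 0.00402114.
Correction k=3: B_{6}/6! · (f^{(5)}(31) − f^{(5)}(11)) = 1/30240 · (-2.95466e-09 − (-1.17560e-05)) = 3.88658e-10.
After k=3: 0.00402114.
Correction k=4: B_{8}/8! · (f^{(7)}(31) − f^{(7)}(11)) = −1/1209600 · (-2.21369e-10 − (-6.99530e-06)) = -5.78297e-12.

S_4 ≈ 0.00402114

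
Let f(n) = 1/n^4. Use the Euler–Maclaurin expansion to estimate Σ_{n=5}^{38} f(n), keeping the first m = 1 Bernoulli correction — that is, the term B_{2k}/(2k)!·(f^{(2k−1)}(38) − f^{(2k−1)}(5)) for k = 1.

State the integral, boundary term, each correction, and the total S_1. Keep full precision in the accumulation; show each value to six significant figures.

S_1 ≈ 0.00356749

The integral term ∫_5^38 1/x^4 dx = 0.00266059.
½[f(5) + f(38)] = ½[0.00160000 + 4.79585e-07] = 0.000800240.
So far: 0.00346083.
Order-1 term: 1/12 · (-5.04826e-08 − (-0.00128000)) = 0.000106662.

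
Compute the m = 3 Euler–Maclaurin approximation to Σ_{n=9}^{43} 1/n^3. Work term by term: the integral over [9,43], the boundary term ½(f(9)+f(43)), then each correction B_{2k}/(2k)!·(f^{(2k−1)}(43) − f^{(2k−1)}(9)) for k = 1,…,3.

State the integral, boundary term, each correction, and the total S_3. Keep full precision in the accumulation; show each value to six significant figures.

The integral term ∫_9^43 1/x^3 dx = 0.00590242.
½[f(9) + f(43)] = ½[0.00137174 + 1.25775e-05] = 0.000692160.
Running total after boundary: 0.00659458.
Correction k=1: B_{2}/2! · (f^{(1)}(43) − f^{(1)}(9)) = 1/12 · (-8.77501e-07 − (-0.000457247)) = 3.80308e-05.
Running total after k=1: 0.00663261.
Correction k=2: B_{4}/4! · (f^{(3)}(43) − f^{(3)}(9)) = −1/720 · (-9.49162e-09 − (-0.000112901)) = -1.56793e-07.
Running total after k=2: 0.00663246.
Correction k=3: B_{6}/6! · (f^{(5)}(43) − f^{(5)}(9)) = 1/30240 · (-2.15602e-10 − (-5.85410e-05)) = 1.93587e-09.

S_3 ≈ 0.00663246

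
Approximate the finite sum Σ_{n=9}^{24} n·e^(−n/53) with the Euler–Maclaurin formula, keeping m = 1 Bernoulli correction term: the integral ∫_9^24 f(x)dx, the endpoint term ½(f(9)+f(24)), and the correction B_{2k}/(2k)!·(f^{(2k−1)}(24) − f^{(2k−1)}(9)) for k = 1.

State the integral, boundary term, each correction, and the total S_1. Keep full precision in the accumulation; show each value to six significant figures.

∫_9^24 x·e^(−x/53) dx evaluates to 177.999.
Boundary: ½(f(9) + f(24)) = ½(7.59442 + 15.2598) = 11.4271.
Integral + boundary = 189.427.
k=1: B_{2}/(2)! × [f^{(1)}(24) − f^{(1)}(9)] = 1/12 × (0.347905 − 0.700533) = -0.0293857.

S_1 ≈ 189.397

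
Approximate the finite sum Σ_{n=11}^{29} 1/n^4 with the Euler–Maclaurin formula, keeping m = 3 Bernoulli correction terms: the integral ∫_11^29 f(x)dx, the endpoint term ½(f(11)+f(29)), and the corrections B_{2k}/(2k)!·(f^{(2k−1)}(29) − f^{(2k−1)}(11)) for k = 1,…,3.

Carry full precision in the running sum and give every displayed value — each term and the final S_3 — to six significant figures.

The integral term ∫_11^29 1/x^4 dx = 0.000236771.
½[f(11) + f(29)] = ½[6.83013e-05 + 1.41387e-06] = 3.48576e-05.
Running total after boundary: 0.000271629.
Correction k=1: B_{2}/2! · (f^{(1)}(29) − f^{(1)}(11)) = 1/12 · (-1.95016e-07 − (-2.48369e-05)) = 2.05349e-06.
After k=1: 0.000273682.
Correction k=2: B_{4}/4! · (f^{(3)}(29) − f^{(3)}(11)) = −1/720 · (-6.95657e-09 − (-6.15790e-06)) = -8.54297e-09.
After k=2: 0.000273673.
Correction k=3: B_{6}/6! · (f^{(5)}(29) − f^{(5)}(11)) = 1/30240 · (-4.63220e-10 − (-2.84994e-06)) = 9.42286e-11.

S_3 ≈ 0.000273674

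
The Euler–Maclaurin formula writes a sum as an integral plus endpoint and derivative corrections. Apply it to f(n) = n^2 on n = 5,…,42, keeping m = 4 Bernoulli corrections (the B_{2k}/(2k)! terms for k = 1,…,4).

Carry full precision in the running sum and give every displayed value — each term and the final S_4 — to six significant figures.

S_4 ≈ 25555.0

∫_5^42 x^2 dx evaluates to 24654.3.
Boundary: ½(f(5) + f(42)) = ½(25.0000 + 1764.00) = 894.500.
Integral + boundary = 25548.8.
Order-1 term: 1/12 · (84.0000 − 10.0000) = 6.16667.
Running total after k=1: 25555.0.
Order-2 term: −1/720 · (0.00000 − 0.00000) = 0.00000.
Running total after k=2: 25555.0.
Order-3 term: 1/30240 · (0.00000 − 0.00000) = 0.00000.
Running total after k=3: 25555.0.
Order-4 term: −1/1209600 · (0.00000 − 0.00000) = 0.00000.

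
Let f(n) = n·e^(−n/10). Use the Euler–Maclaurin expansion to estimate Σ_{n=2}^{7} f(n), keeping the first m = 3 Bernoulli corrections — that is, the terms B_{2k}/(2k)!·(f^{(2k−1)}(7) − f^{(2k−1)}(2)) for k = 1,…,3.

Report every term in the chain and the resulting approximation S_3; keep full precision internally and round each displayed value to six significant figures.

The integral term ∫_2^7 x·e^(−x/10) dx = 13.8282.
Endpoint term: (f(2) + f(7))/2 = (1.63746 + 3.47610)/2 = 2.55678.
So far: 16.3850.
Order-1 term: 1/12 · (0.148976 − 0.654985) = -0.0421674.
After k=1: 16.3428.
Order-2 term: −1/720 · (0.0114215 − 0.0229245) = 1.59764e-05.
After k=2: 16.3428.
Order-3 term: 1/30240 · (0.000213532 − 0.000392991) = -5.93449e-09.

S_3 ≈ 16.3428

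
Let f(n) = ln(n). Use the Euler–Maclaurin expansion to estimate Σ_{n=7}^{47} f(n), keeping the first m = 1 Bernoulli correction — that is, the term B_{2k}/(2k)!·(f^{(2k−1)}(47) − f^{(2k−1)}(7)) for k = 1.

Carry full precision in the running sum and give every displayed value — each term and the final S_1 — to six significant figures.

S_1 ≈ 130.223

∫_7^47 ln(x) dx evaluates to 127.336.
Boundary: ½(f(7) + f(47)) = ½(1.94591 + 3.85015) = 2.89803.
So far: 130.234.
Order-1 term: 1/12 · (0.0212766 − 0.142857) = -0.0101317.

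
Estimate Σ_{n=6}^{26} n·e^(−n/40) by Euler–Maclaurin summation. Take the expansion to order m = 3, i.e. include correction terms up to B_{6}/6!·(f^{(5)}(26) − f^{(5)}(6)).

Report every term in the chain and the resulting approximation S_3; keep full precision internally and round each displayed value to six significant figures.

The integral term ∫_6^26 x·e^(−x/40) dx = 205.502.
Endpoint term: (f(6) + f(26))/2 = (5.16425 + 13.5732)/2 = 9.36872.
Integral + boundary = 214.871.
Correction k=1: B_{2}/2! · (f^{(1)}(26) − f^{(1)}(6)) = 1/12 · (0.182716 − 0.731602) = -0.0457405.
Running total after k=1: 214.825.
Correction k=2: B_{4}/4! · (f^{(3)}(26) − f^{(3)}(6)) = −1/720 · (0.000766755 − 0.00153314) = 1.06442e-06.
Running total after k=2: 214.825.
Correction k=3: B_{6}/6! · (f^{(5)}(26) − f^{(5)}(6)) = 1/30240 · (8.87070e-07 − 1.63064e-06) = -2.45889e-11.

S_3 ≈ 214.825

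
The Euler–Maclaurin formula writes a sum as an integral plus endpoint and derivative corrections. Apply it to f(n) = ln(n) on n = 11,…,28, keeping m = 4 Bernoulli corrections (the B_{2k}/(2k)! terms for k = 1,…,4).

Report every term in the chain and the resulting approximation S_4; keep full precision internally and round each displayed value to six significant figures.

S_4 ≈ 52.7853

The integral term ∫_11^28 ln(x) dx = 49.9249.
½[f(11) + f(28)] = ½[2.39790 + 3.33220] = 2.86505.
Running total after boundary: 52.7899.
Order-1 term: 1/12 · (0.0357143 − 0.0909091) = -0.00459957.
Running total after k=1: 52.7853.
Order-2 term: −1/720 · (9.11079e-05 − 0.00150263) = 1.96045e-06.
Running total after k=2: 52.7853.
Order-3 term: 1/30240 · (1.39451e-06 − 0.000149021) = -4.88183e-09.
Running total after k=3: 52.7853.
Order-4 term: −1/1209600 · (5.33613e-08 − 3.69474e-05) = 3.05010e-11.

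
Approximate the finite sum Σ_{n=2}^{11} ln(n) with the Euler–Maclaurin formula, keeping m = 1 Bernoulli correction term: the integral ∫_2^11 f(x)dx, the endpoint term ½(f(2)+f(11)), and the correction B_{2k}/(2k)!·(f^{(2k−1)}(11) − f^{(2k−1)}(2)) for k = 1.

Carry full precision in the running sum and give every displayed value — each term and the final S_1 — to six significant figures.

S_1 ≈ 17.5020

Integral: ∫_2^11 ln(x) dx = 15.9906.
Boundary: ½(f(2) + f(11)) = ½(0.693147 + 2.39790) = 1.54552.
Integral + boundary = 17.5361.
k=1: B_{2}/(2)! × [f^{(1)}(11) − f^{(1)}(2)] = 1/12 × (0.0909091 − 0.500000) = -0.0340909.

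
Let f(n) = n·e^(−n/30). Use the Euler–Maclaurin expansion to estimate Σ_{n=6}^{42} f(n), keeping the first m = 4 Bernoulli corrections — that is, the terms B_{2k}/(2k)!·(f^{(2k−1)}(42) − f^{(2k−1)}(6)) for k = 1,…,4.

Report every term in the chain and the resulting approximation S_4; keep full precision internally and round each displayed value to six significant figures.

S_4 ≈ 359.152

Integral: ∫_6^42 x·e^(−x/30) dx = 351.580.
½[f(6) + f(42)] = ½[4.91238 + 10.3571] = 7.63473.
So far: 359.214.
Order-1 term: 1/12 · (-0.0986388 − 0.654985) = -0.0628019.
Running total after k=1: 359.152.
Order-2 term: −1/720 · (0.000438395 − 0.00254716) = 2.92884e-06.
Running total after k=2: 359.152.
Order-3 term: 1/30240 · (1.09599e-06 − 4.85174e-06) = -1.24198e-10.
Running total after k=3: 359.152.
Order-4 term: −1/1209600 · (1.89430e-09 − 7.63699e-09) = 4.74760e-15.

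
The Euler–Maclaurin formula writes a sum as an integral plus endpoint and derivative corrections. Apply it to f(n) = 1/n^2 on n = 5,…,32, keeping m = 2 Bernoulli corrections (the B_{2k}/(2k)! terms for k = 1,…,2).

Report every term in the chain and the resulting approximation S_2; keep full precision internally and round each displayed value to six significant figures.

Integral: ∫_5^32 1/x^2 dx = 0.168750.
Endpoint term: (f(5) + f(32))/2 = (0.0400000 + 0.000976562)/2 = 0.0204883.
Integral + boundary = 0.189238.
Correction k=1: B_{2}/2! · (f^{(1)}(32) − f^{(1)}(5)) = 1/12 · (-6.10352e-05 − (-0.0160000)) = 0.00132825.
Partial sum through k=1: 0.190567.
Correction k=2: B_{4}/4! · (f^{(3)}(32) − f^{(3)}(5)) = −1/720 · (-7.15256e-07 − (-0.00768000)) = -1.06657e-05.

S_2 ≈ 0.190556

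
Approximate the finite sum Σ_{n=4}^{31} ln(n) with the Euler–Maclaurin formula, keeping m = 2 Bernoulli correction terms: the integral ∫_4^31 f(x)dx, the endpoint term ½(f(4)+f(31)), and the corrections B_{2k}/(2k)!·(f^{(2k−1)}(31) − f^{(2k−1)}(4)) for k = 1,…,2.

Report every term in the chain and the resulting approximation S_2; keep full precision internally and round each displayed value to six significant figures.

S_2 ≈ 76.3005

∫_4^31 ln(x) dx evaluates to 73.9084.
Boundary: ½(f(4) + f(31)) = ½(1.38629 + 3.43399) = 2.41014.
So far: 76.3186.
k=1: B_{2}/(2)! × [f^{(1)}(31) − f^{(1)}(4)] = 1/12 × (0.0322581 − 0.250000) = -0.0181452.
Partial sum through k=1: 76.3004.
k=2: B_{4}/(4)! × [f^{(3)}(31) − f^{(3)}(4)] = −1/720 × (6.71344e-05 − 0.0312500) = 4.33095e-05.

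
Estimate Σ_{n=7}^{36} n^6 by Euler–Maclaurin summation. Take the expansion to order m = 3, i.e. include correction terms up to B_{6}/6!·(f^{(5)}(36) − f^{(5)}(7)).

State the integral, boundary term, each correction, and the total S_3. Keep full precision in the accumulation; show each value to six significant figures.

S_3 ≈ 1.23134e+10

Integral: ∫_7^36 x^6 dx = 1.11948e+10.
½[f(7) + f(36)] = ½[117649 + 2.17678e+09] = 1.08845e+09.
Running total after boundary: 1.22832e+10.
Order-1 term: 1/12 · (3.62797e+08 − 100842) = 3.02247e+07.
After k=1: 1.23134e+10.
Order-2 term: −1/720 · (5.59872e+06 − 41160.0) = -7718.83.
After k=2: 1.23134e+10.
Order-3 term: 1/30240 · (25920.0 − 5040.00) = 0.690476.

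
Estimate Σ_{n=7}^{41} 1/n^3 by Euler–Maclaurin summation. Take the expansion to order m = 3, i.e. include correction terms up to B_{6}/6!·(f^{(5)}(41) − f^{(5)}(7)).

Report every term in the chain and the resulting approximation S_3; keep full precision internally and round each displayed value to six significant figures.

The integral term ∫_7^41 1/x^3 dx = 0.00990664.
Boundary: ½(f(7) + f(41)) = ½(0.00291545 + 1.45094e-05) = 0.00146498.
So far: 0.0113716.
Order-1 term: 1/12 · (-1.06166e-06 − (-0.00124948)) = 0.000104035.
Partial sum through k=1: 0.0114757.
Order-2 term: −1/720 · (-1.26313e-08 − (-0.000509992)) = -7.08304e-07.
Partial sum through k=2: 0.0114749.
Order-3 term: 1/30240 · (-3.15595e-10 − (-0.000437136)) = 1.44555e-08.

S_3 ≈ 0.0114750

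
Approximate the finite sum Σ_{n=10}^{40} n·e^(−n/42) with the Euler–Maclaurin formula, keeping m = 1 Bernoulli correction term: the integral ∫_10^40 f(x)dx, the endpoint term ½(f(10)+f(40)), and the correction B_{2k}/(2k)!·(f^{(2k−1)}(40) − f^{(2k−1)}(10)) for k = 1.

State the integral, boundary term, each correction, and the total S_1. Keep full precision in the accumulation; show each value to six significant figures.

The integral term ∫_10^40 x·e^(−x/42) dx = 392.502.
½[f(10) + f(40)] = ½[7.88128 + 15.4329] = 11.6571.
Running total after boundary: 404.159.
Order-1 term: 1/12 · (0.0183724 − 0.600478) = -0.0485088.

S_1 ≈ 404.111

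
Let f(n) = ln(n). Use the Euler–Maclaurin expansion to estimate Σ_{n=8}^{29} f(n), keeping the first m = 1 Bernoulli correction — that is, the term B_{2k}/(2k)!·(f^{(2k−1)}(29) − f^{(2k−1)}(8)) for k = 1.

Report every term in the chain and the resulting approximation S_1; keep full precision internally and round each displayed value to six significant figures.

∫_8^29 ln(x) dx evaluates to 60.0160.
Boundary: ½(f(8) + f(29)) = ½(2.07944 + 3.36730) = 2.72337.
Integral + boundary = 62.7394.
Order-1 term: 1/12 · (0.0344828 − 0.125000) = -0.00754310.

S_1 ≈ 62.7319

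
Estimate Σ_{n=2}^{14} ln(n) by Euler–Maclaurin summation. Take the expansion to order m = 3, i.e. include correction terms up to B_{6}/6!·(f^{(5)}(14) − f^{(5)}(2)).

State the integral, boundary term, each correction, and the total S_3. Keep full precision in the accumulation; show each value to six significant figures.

Integral: ∫_2^14 ln(x) dx = 23.5605.
½[f(2) + f(14)] = ½[0.693147 + 2.63906] = 1.66610.
So far: 25.2266.
Order-1 term: 1/12 · (0.0714286 − 0.500000) = -0.0357143.
After k=1: 25.1909.
Order-2 term: −1/720 · (0.000728863 − 0.250000) = 0.000346210.
After k=2: 25.1912.
Order-3 term: 1/30240 · (4.46243e-05 − 0.750000) = -2.48001e-05.

S_3 ≈ 25.1912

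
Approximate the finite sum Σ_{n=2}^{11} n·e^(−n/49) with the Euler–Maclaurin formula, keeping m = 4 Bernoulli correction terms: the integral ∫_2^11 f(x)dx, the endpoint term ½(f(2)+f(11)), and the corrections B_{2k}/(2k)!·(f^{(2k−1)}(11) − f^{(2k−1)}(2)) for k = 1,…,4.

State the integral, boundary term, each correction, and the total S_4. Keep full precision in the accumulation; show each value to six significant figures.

The integral term ∫_2^11 x·e^(−x/49) dx = 50.2178.
½[f(2) + f(11)] = ½[1.92001 + 8.78816] = 5.35409.
Running total after boundary: 55.5719.
Order-1 term: 1/12 · (0.619574 − 0.920822) = -0.0251040.
Partial sum through k=1: 55.5468.
Order-2 term: −1/720 · (0.000923541 − 0.00118319) = 3.60620e-07.
Partial sum through k=2: 55.5468.
Order-3 term: 1/30240 · (6.61821e-07 − 8.25847e-07) = -5.42413e-12.
Partial sum through k=3: 55.5468.
Order-4 term: −1/1209600 · (3.91085e-10 − 4.82676e-10) = 7.57201e-17.

S_4 ≈ 55.5468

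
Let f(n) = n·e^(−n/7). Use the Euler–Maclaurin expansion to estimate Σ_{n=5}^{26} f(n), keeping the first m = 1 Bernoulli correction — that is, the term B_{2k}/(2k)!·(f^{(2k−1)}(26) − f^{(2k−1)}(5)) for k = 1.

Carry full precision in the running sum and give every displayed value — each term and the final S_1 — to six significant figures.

∫_5^26 x·e^(−x/7) dx evaluates to 35.4914.
Endpoint term: (f(5) + f(26))/2 = (2.44771 + 0.633694)/2 = 1.54070.
Integral + boundary = 37.0321.
Order-1 term: 1/12 · (-0.0661549 − 0.139869) = -0.0171687.

S_1 ≈ 37.0149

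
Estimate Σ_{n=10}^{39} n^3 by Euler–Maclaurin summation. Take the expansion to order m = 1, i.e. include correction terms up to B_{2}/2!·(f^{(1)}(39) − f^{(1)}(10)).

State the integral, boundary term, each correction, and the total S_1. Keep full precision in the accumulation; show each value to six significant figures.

∫_10^39 x^3 dx evaluates to 575860.
Endpoint term: (f(10) + f(39))/2 = (1000.00 + 59319.0)/2 = 30159.5.
Running total after boundary: 606020.
Order-1 term: 1/12 · (4563.00 − 300.000) = 355.250.

S_1 ≈ 606375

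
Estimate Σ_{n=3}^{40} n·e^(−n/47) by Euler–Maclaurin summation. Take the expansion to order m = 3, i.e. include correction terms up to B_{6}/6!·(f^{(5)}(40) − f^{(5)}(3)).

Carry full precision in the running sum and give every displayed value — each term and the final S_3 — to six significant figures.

S_3 ≈ 468.724

∫_3^40 x·e^(−x/47) dx evaluates to 458.846.
Boundary: ½(f(3) + f(40)) = ½(2.81449 + 17.0784) = 9.94646.
So far: 468.792.
Order-1 term: 1/12 · (0.0635899 − 0.878282) = -0.0678910.
Running total after k=1: 468.724.
Order-2 term: −1/720 · (0.000415351 − 0.00124699) = 1.15506e-06.
Running total after k=2: 468.724.
Order-3 term: 1/30240 · (3.63022e-07 − 9.49025e-07) = -1.93784e-11.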